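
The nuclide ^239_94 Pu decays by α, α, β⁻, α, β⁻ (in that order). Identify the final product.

Th-227

Start: (A, Z) = (239, 94).
After α: (235, 92).
After α: (231, 90).
After β⁻: (231, 91).
After α: (227, 89).
After β⁻: (227, 90).
Z = 90 is thorium.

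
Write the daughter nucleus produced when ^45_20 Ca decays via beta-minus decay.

Sc-45

Beta-minus decay: mass number changes by +0, atomic number by +1.
A: 45 = 45; Z: 20 + 1 = 21.
Z = 21 is scandium, so the daughter is ^45_21 Sc.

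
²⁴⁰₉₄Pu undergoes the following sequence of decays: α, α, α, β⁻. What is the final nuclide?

Start: (A, Z) = (240, 94).
After α: (236, 92).
After α: (232, 90).
After α: (228, 88).
After β⁻: (228, 89).
Z = 89 is actinium.

Ac-228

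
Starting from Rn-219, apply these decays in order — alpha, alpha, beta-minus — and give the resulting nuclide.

Bi-211

Start: (A, Z) = (219, 86).
After α: (215, 84).
After α: (211, 82).
After β⁻: (211, 83).
Z = 83 is bismuth.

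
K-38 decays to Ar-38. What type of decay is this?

beta-plus decay or electron capture

ΔA = 38 − 38 = 0; ΔZ = 18 − 19 = -1.
A is unchanged and Z drops by 1 — a proton has become a neutron (β⁺ emission or electron capture).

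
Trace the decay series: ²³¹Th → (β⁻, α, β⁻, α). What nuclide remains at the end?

Ra-223

Start: (A, Z) = (231, 90).
After β⁻: (231, 91).
After α: (227, 89).
After β⁻: (227, 90).
After α: (223, 88).
Z = 88 is radium.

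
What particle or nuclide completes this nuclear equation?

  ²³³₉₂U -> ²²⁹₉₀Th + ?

Conserve mass number: 233 = 229 + A, so A = 4.
Conserve atomic number: 92 = 90 + Z, so Z = 2.
A = 4 and Z = 2 is ⁴₂He — an alpha particle.

alpha particle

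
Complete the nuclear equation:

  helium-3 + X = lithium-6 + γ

Conserve mass number: 3 + A = 6 + 0, so A = 3.
Conserve atomic number: 2 + Z = 3 + 0, so Z = 1.
A = 3 and Z = 1 is hydrogen-3 — a triton.

triton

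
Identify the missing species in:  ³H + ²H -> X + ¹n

Conserve mass number: 3 + 2 = A + 1, so A = 4.
Conserve atomic number: 1 + 1 = Z + 0, so Z = 2.
A = 4 and Z = 2 is ⁴He — an alpha particle.

He-4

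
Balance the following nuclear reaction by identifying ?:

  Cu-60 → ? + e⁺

Ni-60

Conserve mass number: 60 = A + 0, so A = 60.
Conserve atomic number: 29 = Z + 1, so Z = 28.
Z = 28 is nickel, so the species is Ni-60.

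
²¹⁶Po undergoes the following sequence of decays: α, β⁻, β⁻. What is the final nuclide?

Po-212

Start: (A, Z) = (216, 84).
After α: (212, 82).
After β⁻: (212, 83).
After β⁻: (212, 84).
Z = 84 is polonium.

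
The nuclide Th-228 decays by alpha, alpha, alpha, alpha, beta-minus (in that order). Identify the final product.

Start: (A, Z) = (228, 90).
After α: (224, 88).
After α: (220, 86).
After α: (216, 84).
After α: (212, 82).
After β⁻: (212, 83).
Z = 83 is bismuth.

Bi-212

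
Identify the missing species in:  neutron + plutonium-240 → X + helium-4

Conserve mass number: 1 + 240 = A + 4, so A = 237.
Conserve atomic number: 0 + 94 = Z + 2, so Z = 92.
Z = 92 is uranium, so the species is uranium-237.

U-237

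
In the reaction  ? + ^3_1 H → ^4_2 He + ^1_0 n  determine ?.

Conserve mass number: A + 3 = 4 + 1, so A = 2.
Conserve atomic number: Z + 1 = 2 + 0, so Z = 1.
A = 2 and Z = 1 is ^2_1 H — a deuteron.

deuteron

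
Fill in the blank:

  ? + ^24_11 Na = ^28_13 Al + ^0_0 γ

alpha particle

Conserve mass number: A + 24 = 28 + 0, so A = 4.
Conserve atomic number: Z + 11 = 13 + 0, so Z = 2.
A = 4 and Z = 2 is ^4_2 He — an alpha particle.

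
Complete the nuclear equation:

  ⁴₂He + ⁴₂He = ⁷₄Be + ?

Conserve mass number: 4 + 4 = 7 + A, so A = 1.
Conserve atomic number: 2 + 2 = 4 + Z, so Z = 0.
A = 1 and Z = 0 is ¹₀n — a neutron.

neutron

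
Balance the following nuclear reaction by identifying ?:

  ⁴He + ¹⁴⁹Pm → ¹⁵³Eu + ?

Conserve mass number: 4 + 149 = 153 + A, so A = 0.
Conserve atomic number: 2 + 61 = 63 + Z, so Z = 0.
A = 0 and Z = 0 is γ — a gamma ray.

gamma ray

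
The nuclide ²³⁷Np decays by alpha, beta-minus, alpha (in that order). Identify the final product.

Th-229

Start: (A, Z) = (237, 93).
After α: (233, 91).
After β⁻: (233, 92).
After α: (229, 90).
Z = 90 is thorium.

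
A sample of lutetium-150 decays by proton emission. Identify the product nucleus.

Yb-149

Proton emission: mass number changes by -1, atomic number by -1.
A: 150 − 1 = 149; Z: 71 − 1 = 70.
Z = 70 is ytterbium, so the daughter is ytterbium-149.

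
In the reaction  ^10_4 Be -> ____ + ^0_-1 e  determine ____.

B-10

Conserve mass number: 10 = A + 0, so A = 10.
Conserve atomic number: 4 = Z − 1, so Z = 5.
Z = 5 is boron, so the species is ^10_5 B.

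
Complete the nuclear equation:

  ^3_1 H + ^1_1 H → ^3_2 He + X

Conserve mass number: 3 + 1 = 3 + A, so A = 1.
Conserve atomic number: 1 + 1 = 2 + Z, so Z = 0.
A = 1 and Z = 0 is ^1_0 n — a neutron.

neutron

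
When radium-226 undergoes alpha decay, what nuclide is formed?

Alpha decay: mass number changes by -4, atomic number by -2.
A: 226 − 4 = 222; Z: 88 − 2 = 86.
Z = 86 is radon, so the daughter is radon-222.

Rn-222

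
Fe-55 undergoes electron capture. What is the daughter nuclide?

Electron capture: mass number changes by +0, atomic number by -1.
A: 55 = 55; Z: 26 − 1 = 25.
Z = 25 is manganese, so the daughter is Mn-55.

Mn-55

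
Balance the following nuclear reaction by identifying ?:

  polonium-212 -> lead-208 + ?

Conserve mass number: 212 = 208 + A, so A = 4.
Conserve atomic number: 84 = 82 + Z, so Z = 2.
A = 4 and Z = 2 is helium-4 — an alpha particle.

alpha particle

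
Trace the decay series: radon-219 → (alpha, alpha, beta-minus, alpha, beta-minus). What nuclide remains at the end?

Pb-207

Start: (A, Z) = (219, 86).
After α: (215, 84).
After α: (211, 82).
After β⁻: (211, 83).
After α: (207, 81).
After β⁻: (207, 82).
Z = 82 is lead.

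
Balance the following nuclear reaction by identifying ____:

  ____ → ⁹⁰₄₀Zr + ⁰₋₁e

Conserve mass number: A = 90 + 0, so A = 90.
Conserve atomic number: Z = 40 − 1, so Z = 39.
Z = 39 is yttrium, so the species is ⁹⁰₃₉Y.

Y-90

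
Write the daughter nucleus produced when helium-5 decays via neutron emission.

He-4

Neutron emission: mass number changes by -1, atomic number by +0.
A: 5 − 1 = 4; Z: 2 = 2.
Z = 2 is helium, so the daughter is helium-4.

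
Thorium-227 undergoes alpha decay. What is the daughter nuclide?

Alpha decay: mass number changes by -4, atomic number by -2.
A: 227 − 4 = 223; Z: 90 − 2 = 88.
Z = 88 is radium, so the daughter is radium-223.

Ra-223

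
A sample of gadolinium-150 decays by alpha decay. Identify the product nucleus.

Sm-146

Alpha decay: mass number changes by -4, atomic number by -2.
A: 150 − 4 = 146; Z: 64 − 2 = 62.
Z = 62 is samarium, so the daughter is samarium-146.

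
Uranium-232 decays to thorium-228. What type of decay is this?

ΔA = 228 − 232 = -4; ΔZ = 90 − 92 = -2.
A drops by 4 and Z drops by 2 — the signature of alpha emission.

alpha decay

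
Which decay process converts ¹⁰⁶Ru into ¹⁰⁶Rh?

beta-minus decay

ΔA = 106 − 106 = 0; ΔZ = 45 − 44 = +1.
A is unchanged and Z rises by 1 — a neutron has become a proton (β⁻ decay).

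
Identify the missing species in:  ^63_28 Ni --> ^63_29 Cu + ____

Conserve mass number: 63 = 63 + A, so A = 0.
Conserve atomic number: 28 = 29 + Z, so Z = -1.
A = 0 and Z = -1 is ^0_-1 e — a beta-minus particle.

beta-minus particle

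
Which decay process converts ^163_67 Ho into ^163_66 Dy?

beta-plus decay or electron capture

ΔA = 163 − 163 = 0; ΔZ = 66 − 67 = -1.
A is unchanged and Z drops by 1 — a proton has become a neutron (β⁺ emission or electron capture).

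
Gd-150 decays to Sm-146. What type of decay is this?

alpha decay

ΔA = 146 − 150 = -4; ΔZ = 62 − 64 = -2.
A drops by 4 and Z drops by 2 — the signature of alpha emission.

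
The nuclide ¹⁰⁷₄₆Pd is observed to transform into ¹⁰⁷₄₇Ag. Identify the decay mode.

beta-minus decay

ΔA = 107 − 107 = 0; ΔZ = 47 − 46 = +1.
A is unchanged and Z rises by 1 — a neutron has become a proton (β⁻ decay).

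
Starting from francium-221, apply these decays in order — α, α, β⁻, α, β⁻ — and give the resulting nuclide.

Bi-209

Start: (A, Z) = (221, 87).
After α: (217, 85).
After α: (213, 83).
After β⁻: (213, 84).
After α: (209, 82).
After β⁻: (209, 83).
Z = 83 is bismuth.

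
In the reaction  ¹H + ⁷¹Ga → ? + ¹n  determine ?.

Conserve mass number: 1 + 71 = A + 1, so A = 71.
Conserve atomic number: 1 + 31 = Z + 0, so Z = 32.
Z = 32 is germanium, so the species is ⁷¹Ge.

Ge-71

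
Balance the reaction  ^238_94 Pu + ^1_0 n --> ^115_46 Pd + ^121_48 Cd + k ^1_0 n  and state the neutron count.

Conserve mass number: 239 = 115 + 121 + k, so k = 239 − 236 = 3.
Check atomic number: 94 = 46 + 48 + 0 = 94. ✓

3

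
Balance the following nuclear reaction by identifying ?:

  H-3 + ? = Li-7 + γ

alpha particle

Conserve mass number: 3 + A = 7 + 0, so A = 4.
Conserve atomic number: 1 + Z = 3 + 0, so Z = 2.
A = 4 and Z = 2 is He-4 — an alpha particle.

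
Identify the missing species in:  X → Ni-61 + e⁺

Cu-61

Conserve mass number: A = 61 + 0, so A = 61.
Conserve atomic number: Z = 28 + 1, so Z = 29.
Z = 29 is copper, so the species is Cu-61.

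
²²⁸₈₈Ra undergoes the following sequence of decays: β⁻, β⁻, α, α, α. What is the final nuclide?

Start: (A, Z) = (228, 88).
After β⁻: (228, 89).
After β⁻: (228, 90).
After α: (224, 88).
After α: (220, 86).
After α: (216, 84).
Z = 84 is polonium.

Po-216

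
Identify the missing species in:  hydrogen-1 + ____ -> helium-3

deuteron

Conserve mass number: 1 + A = 3, so A = 2.
Conserve atomic number: 1 + Z = 2, so Z = 1.
A = 2 and Z = 1 is hydrogen-2 — a deuteron.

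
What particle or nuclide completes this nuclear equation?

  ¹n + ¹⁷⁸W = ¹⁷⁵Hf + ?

Conserve mass number: 1 + 178 = 175 + A, so A = 4.
Conserve atomic number: 0 + 74 = 72 + Z, so Z = 2.
A = 4 and Z = 2 is ⁴He — an alpha particle.

alpha particle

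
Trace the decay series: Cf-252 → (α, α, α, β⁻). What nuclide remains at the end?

Np-240

Start: (A, Z) = (252, 98).
After α: (248, 96).
After α: (244, 94).
After α: (240, 92).
After β⁻: (240, 93).
Z = 93 is neptunium.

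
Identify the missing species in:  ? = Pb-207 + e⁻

Tl-207

Conserve mass number: A = 207 + 0, so A = 207.
Conserve atomic number: Z = 82 − 1, so Z = 81.
Z = 81 is thallium, so the species is Tl-207.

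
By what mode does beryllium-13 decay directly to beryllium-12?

neutron emission

ΔA = 12 − 13 = -1; ΔZ = 4 − 4 = +0.
A drops by 1 with Z unchanged — a neutron was emitted.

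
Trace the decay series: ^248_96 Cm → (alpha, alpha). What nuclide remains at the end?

U-240

Start: (A, Z) = (248, 96).
After α: (244, 94).
After α: (240, 92).
Z = 92 is uranium.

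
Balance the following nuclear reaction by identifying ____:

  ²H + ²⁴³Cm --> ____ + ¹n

Bk-244

Conserve mass number: 2 + 243 = A + 1, so A = 244.
Conserve atomic number: 1 + 96 = Z + 0, so Z = 97.
Z = 97 is berkelium, so the species is ²⁴⁴Bk.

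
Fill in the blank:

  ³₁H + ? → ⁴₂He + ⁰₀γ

Conserve mass number: 3 + A = 4 + 0, so A = 1.
Conserve atomic number: 1 + Z = 2 + 0, so Z = 1.
A = 1 and Z = 1 is ¹₁H — a proton.

proton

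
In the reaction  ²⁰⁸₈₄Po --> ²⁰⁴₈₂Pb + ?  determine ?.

Conserve mass number: 208 = 204 + A, so A = 4.
Conserve atomic number: 84 = 82 + Z, so Z = 2.
A = 4 and Z = 2 is ⁴₂He — an alpha particle.

alpha particle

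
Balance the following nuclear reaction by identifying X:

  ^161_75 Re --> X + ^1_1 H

Conserve mass number: 161 = A + 1, so A = 160.
Conserve atomic number: 75 = Z + 1, so Z = 74.
Z = 74 is tungsten, so the species is ^160_74 W.

W-160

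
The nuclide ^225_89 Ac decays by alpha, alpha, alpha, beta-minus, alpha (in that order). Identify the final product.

Pb-209

Start: (A, Z) = (225, 89).
After α: (221, 87).
After α: (217, 85).
After α: (213, 83).
After β⁻: (213, 84).
After α: (209, 82).
Z = 82 is lead.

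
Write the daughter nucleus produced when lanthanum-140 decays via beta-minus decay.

Beta-minus decay: mass number changes by +0, atomic number by +1.
A: 140 = 140; Z: 57 + 1 = 58.
Z = 58 is cerium, so the daughter is cerium-140.

Ce-140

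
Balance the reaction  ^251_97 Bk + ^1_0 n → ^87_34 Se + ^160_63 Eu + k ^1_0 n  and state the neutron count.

Conserve mass number: 252 = 87 + 160 + k, so k = 252 − 247 = 5.
Check atomic number: 97 = 34 + 63 + 0 = 97. ✓

5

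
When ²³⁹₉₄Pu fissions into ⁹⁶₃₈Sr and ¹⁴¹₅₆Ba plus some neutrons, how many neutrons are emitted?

2

Conserve mass number: 239 = 96 + 141 + k, so k = 239 − 237 = 2.
Check atomic number: 94 = 38 + 56 + 0 = 94. ✓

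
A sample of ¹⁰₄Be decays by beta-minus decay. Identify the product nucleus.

Beta-minus decay: mass number changes by +0, atomic number by +1.
A: 10 = 10; Z: 4 + 1 = 5.
Z = 5 is boron, so the daughter is ¹⁰₅B.

B-10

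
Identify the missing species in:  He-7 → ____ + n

Conserve mass number: 7 = A + 1, so A = 6.
Conserve atomic number: 2 = Z + 0, so Z = 2.
Z = 2 is helium, so the species is He-6.

He-6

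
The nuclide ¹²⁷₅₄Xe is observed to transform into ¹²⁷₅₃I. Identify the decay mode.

beta-plus decay or electron capture

ΔA = 127 − 127 = 0; ΔZ = 53 − 54 = -1.
A is unchanged and Z drops by 1 — a proton has become a neutron (β⁺ emission or electron capture).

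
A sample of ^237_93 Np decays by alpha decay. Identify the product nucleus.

Alpha decay: mass number changes by -4, atomic number by -2.
A: 237 − 4 = 233; Z: 93 − 2 = 91.
Z = 91 is protactinium, so the daughter is ^233_91 Pa.

Pa-233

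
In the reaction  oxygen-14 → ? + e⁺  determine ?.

N-14

Conserve mass number: 14 = A + 0, so A = 14.
Conserve atomic number: 8 = Z + 1, so Z = 7.
Z = 7 is nitrogen, so the species is nitrogen-14.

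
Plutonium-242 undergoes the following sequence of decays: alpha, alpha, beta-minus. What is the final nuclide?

Start: (A, Z) = (242, 94).
After α: (238, 92).
After α: (234, 90).
After β⁻: (234, 91).
Z = 91 is protactinium.

Pa-234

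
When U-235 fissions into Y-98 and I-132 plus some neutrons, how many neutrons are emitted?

5

Conserve mass number: 235 = 98 + 132 + k, so k = 235 − 230 = 5.
Check atomic number: 92 = 39 + 53 + 0 = 92. ✓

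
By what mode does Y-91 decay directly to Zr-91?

beta-minus decay

ΔA = 91 − 91 = 0; ΔZ = 40 − 39 = +1.
A is unchanged and Z rises by 1 — a neutron has become a proton (β⁻ decay).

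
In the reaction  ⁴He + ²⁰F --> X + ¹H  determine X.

Conserve mass number: 4 + 20 = A + 1, so A = 23.
Conserve atomic number: 2 + 9 = Z + 1, so Z = 10.
Z = 10 is neon, so the species is ²³Ne.

Ne-23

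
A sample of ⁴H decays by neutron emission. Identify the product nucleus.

H-3

Neutron emission: mass number changes by -1, atomic number by +0.
A: 4 − 1 = 3; Z: 1 = 1.
Z = 1 is hydrogen, so the daughter is ³H.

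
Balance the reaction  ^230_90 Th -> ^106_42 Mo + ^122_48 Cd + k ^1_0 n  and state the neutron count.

Conserve mass number: 230 = 106 + 122 + k, so k = 230 − 228 = 2.
Check atomic number: 90 = 42 + 48 + 0 = 90. ✓

2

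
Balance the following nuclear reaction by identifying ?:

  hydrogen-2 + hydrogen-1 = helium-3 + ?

gamma ray

Conserve mass number: 2 + 1 = 3 + A, so A = 0.
Conserve atomic number: 1 + 1 = 2 + Z, so Z = 0.
A = 0 and Z = 0 is γ — a gamma ray.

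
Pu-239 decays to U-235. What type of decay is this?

ΔA = 235 − 239 = -4; ΔZ = 92 − 94 = -2.
A drops by 4 and Z drops by 2 — the signature of alpha emission.

alpha decay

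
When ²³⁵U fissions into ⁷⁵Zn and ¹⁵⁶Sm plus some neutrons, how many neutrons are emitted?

4

Conserve mass number: 235 = 75 + 156 + k, so k = 235 − 231 = 4.
Check atomic number: 92 = 30 + 62 + 0 = 92. ✓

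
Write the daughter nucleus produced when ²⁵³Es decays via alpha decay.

Bk-249

Alpha decay: mass number changes by -4, atomic number by -2.
A: 253 − 4 = 249; Z: 99 − 2 = 97.
Z = 97 is berkelium, so the daughter is ²⁴⁹Bk.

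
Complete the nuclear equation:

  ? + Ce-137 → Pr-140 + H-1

Conserve mass number: A + 137 = 140 + 1, so A = 4.
Conserve atomic number: Z + 58 = 59 + 1, so Z = 2.
A = 4 and Z = 2 is He-4 — an alpha particle.

alpha particle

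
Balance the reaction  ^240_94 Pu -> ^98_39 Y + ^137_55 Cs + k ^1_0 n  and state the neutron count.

Conserve mass number: 240 = 98 + 137 + k, so k = 240 − 235 = 5.
Check atomic number: 94 = 39 + 55 + 0 = 94. ✓

5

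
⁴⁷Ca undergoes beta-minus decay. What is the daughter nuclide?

Sc-47

Beta-minus decay: mass number changes by +0, atomic number by +1.
A: 47 = 47; Z: 20 + 1 = 21.
Z = 21 is scandium, so the daughter is ⁴⁷Sc.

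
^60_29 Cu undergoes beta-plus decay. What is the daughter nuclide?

Ni-60

Beta-plus decay: mass number changes by +0, atomic number by -1.
A: 60 = 60; Z: 29 − 1 = 28.
Z = 28 is nickel, so the daughter is ^60_28 Ni.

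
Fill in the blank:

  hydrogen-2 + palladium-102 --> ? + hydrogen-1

Pd-103

Conserve mass number: 2 + 102 = A + 1, so A = 103.
Conserve atomic number: 1 + 46 = Z + 1, so Z = 46.
Z = 46 is palladium, so the species is palladium-103.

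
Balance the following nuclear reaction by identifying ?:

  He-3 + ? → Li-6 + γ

triton

Conserve mass number: 3 + A = 6 + 0, so A = 3.
Conserve atomic number: 2 + Z = 3 + 0, so Z = 1.
A = 3 and Z = 1 is H-3 — a triton.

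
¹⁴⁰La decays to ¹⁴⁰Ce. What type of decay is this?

ΔA = 140 − 140 = 0; ΔZ = 58 − 57 = +1.
A is unchanged and Z rises by 1 — a neutron has become a proton (β⁻ decay).

beta-minus decay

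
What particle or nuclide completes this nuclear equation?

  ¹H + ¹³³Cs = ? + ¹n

Ba-133

Conserve mass number: 1 + 133 = A + 1, so A = 133.
Conserve atomic number: 1 + 55 = Z + 0, so Z = 56.
Z = 56 is barium, so the species is ¹³³Ba.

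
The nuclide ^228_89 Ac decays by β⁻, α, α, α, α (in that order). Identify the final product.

Start: (A, Z) = (228, 89).
After β⁻: (228, 90).
After α: (224, 88).
After α: (220, 86).
After α: (216, 84).
After α: (212, 82).
Z = 82 is lead.

Pb-212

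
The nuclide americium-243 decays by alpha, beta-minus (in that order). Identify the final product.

Pu-239

Start: (A, Z) = (243, 95).
After α: (239, 93).
After β⁻: (239, 94).
Z = 94 is plutonium.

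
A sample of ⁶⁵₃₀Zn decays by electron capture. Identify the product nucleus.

Electron capture: mass number changes by +0, atomic number by -1.
A: 65 = 65; Z: 30 − 1 = 29.
Z = 29 is copper, so the daughter is ⁶⁵₂₉Cu.

Cu-65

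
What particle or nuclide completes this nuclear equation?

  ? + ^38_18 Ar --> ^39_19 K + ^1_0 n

Conserve mass number: A + 38 = 39 + 1, so A = 2.
Conserve atomic number: Z + 18 = 19 + 0, so Z = 1.
A = 2 and Z = 1 is ^2_1 H — a deuteron.

deuteron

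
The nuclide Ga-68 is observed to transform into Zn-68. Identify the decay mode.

beta-plus decay or electron capture

ΔA = 68 − 68 = 0; ΔZ = 30 − 31 = -1.
A is unchanged and Z drops by 1 — a proton has become a neutron (β⁺ emission or electron capture).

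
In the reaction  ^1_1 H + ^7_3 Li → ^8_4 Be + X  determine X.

gamma ray

Conserve mass number: 1 + 7 = 8 + A, so A = 0.
Conserve atomic number: 1 + 3 = 4 + Z, so Z = 0.
A = 0 and Z = 0 is ^0_0 γ — a gamma ray.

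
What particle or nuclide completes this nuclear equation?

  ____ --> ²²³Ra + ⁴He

Conserve mass number: A = 223 + 4, so A = 227.
Conserve atomic number: Z = 88 + 2, so Z = 90.
Z = 90 is thorium, so the species is ²²⁷Th.

Th-227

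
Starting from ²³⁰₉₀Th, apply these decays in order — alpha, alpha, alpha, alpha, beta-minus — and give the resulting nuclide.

Start: (A, Z) = (230, 90).
After α: (226, 88).
After α: (222, 86).
After α: (218, 84).
After α: (214, 82).
After β⁻: (214, 83).
Z = 83 is bismuth.

Bi-214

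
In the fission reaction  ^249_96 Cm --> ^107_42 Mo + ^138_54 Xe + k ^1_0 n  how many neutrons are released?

Conserve mass number: 249 = 107 + 138 + k, so k = 249 − 245 = 4.
Check atomic number: 96 = 42 + 54 + 0 = 96. ✓

4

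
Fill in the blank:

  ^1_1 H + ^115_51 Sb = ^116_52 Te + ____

Conserve mass number: 1 + 115 = 116 + A, so A = 0.
Conserve atomic number: 1 + 51 = 52 + Z, so Z = 0.
A = 0 and Z = 0 is ^0_0 γ — a gamma ray.

gamma ray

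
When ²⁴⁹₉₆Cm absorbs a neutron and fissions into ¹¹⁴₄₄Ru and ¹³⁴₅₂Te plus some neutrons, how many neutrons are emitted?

2

Conserve mass number: 250 = 114 + 134 + k, so k = 250 − 248 = 2.
Check atomic number: 96 = 44 + 52 + 0 = 96. ✓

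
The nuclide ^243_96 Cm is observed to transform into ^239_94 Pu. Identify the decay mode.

ΔA = 239 − 243 = -4; ΔZ = 94 − 96 = -2.
A drops by 4 and Z drops by 2 — the signature of alpha emission.

alpha decay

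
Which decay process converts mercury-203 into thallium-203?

beta-minus decay

ΔA = 203 − 203 = 0; ΔZ = 81 − 80 = +1.
A is unchanged and Z rises by 1 — a neutron has become a proton (β⁻ decay).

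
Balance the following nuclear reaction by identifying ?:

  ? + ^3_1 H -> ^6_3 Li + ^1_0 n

Conserve mass number: A + 3 = 6 + 1, so A = 4.
Conserve atomic number: Z + 1 = 3 + 0, so Z = 2.
A = 4 and Z = 2 is ^4_2 He — an alpha particle.

alpha particle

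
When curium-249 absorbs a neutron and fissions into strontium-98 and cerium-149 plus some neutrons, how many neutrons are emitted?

3

Conserve mass number: 250 = 98 + 149 + k, so k = 250 − 247 = 3.
Check atomic number: 96 = 38 + 58 + 0 = 96. ✓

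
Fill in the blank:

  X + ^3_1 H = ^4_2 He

proton

Conserve mass number: A + 3 = 4, so A = 1.
Conserve atomic number: Z + 1 = 2, so Z = 1.
A = 1 and Z = 1 is ^1_1 H — a proton.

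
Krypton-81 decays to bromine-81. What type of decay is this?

ΔA = 81 − 81 = 0; ΔZ = 35 − 36 = -1.
A is unchanged and Z drops by 1 — a proton has become a neutron (β⁺ emission or electron capture).

beta-plus decay or electron capture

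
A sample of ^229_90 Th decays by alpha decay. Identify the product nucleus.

Ra-225

Alpha decay: mass number changes by -4, atomic number by -2.
A: 229 − 4 = 225; Z: 90 − 2 = 88.
Z = 88 is radium, so the daughter is ^225_88 Ra.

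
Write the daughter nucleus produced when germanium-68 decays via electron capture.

Electron capture: mass number changes by +0, atomic number by -1.
A: 68 = 68; Z: 32 − 1 = 31.
Z = 31 is gallium, so the daughter is gallium-68.

Ga-68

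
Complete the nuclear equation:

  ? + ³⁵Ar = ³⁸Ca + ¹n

alpha particle

Conserve mass number: A + 35 = 38 + 1, so A = 4.
Conserve atomic number: Z + 18 = 20 + 0, so Z = 2.
A = 4 and Z = 2 is ⁴He — an alpha particle.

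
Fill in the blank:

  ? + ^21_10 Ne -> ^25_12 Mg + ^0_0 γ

Conserve mass number: A + 21 = 25 + 0, so A = 4.
Conserve atomic number: Z + 10 = 12 + 0, so Z = 2.
A = 4 and Z = 2 is ^4_2 He — an alpha particle.

alpha particle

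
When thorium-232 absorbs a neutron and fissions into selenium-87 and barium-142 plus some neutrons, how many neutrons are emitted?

4

Conserve mass number: 233 = 87 + 142 + k, so k = 233 − 229 = 4.
Check atomic number: 90 = 34 + 56 + 0 = 90. ✓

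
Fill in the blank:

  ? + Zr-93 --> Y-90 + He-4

proton

Conserve mass number: A + 93 = 90 + 4, so A = 1.
Conserve atomic number: Z + 40 = 39 + 2, so Z = 1.
A = 1 and Z = 1 is H-1 — a proton.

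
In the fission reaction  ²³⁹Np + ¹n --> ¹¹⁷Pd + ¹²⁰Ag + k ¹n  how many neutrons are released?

3

Conserve mass number: 240 = 117 + 120 + k, so k = 240 − 237 = 3.
Check atomic number: 93 = 46 + 47 + 0 = 93. ✓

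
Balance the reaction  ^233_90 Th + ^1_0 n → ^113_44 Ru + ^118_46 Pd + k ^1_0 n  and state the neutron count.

Conserve mass number: 234 = 113 + 118 + k, so k = 234 − 231 = 3.
Check atomic number: 90 = 44 + 46 + 0 = 90. ✓

3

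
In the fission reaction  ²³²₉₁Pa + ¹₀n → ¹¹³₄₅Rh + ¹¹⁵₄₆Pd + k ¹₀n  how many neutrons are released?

5

Conserve mass number: 233 = 113 + 115 + k, so k = 233 − 228 = 5.
Check atomic number: 91 = 45 + 46 + 0 = 91. ✓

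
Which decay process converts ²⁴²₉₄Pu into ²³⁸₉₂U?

alpha decay

ΔA = 238 − 242 = -4; ΔZ = 92 − 94 = -2.
A drops by 4 and Z drops by 2 — the signature of alpha emission.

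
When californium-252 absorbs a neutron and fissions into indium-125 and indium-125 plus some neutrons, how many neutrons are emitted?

3

Conserve mass number: 253 = 125 + 125 + k, so k = 253 − 250 = 3.
Check atomic number: 98 = 49 + 49 + 0 = 98. ✓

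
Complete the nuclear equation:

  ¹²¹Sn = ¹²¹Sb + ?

beta-minus particle

Conserve mass number: 121 = 121 + A, so A = 0.
Conserve atomic number: 50 = 51 + Z, so Z = -1.
A = 0 and Z = -1 is e⁻ — a beta-minus particle.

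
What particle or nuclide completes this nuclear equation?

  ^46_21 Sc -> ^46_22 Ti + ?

beta-minus particle

Conserve mass number: 46 = 46 + A, so A = 0.
Conserve atomic number: 21 = 22 + Z, so Z = -1.
A = 0 and Z = -1 is ^0_-1 e — a beta-minus particle.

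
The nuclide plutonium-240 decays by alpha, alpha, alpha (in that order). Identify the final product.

Ra-228

Start: (A, Z) = (240, 94).
After α: (236, 92).
After α: (232, 90).
After α: (228, 88).
Z = 88 is radium.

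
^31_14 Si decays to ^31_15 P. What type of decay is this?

beta-minus decay

ΔA = 31 − 31 = 0; ΔZ = 15 − 14 = +1.
A is unchanged and Z rises by 1 — a neutron has become a proton (β⁻ decay).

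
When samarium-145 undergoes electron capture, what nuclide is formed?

Pm-145

Electron capture: mass number changes by +0, atomic number by -1.
A: 145 = 145; Z: 62 − 1 = 61.
Z = 61 is promethium, so the daughter is promethium-145.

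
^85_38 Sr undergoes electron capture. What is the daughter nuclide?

Electron capture: mass number changes by +0, atomic number by -1.
A: 85 = 85; Z: 38 − 1 = 37.
Z = 37 is rubidium, so the daughter is ^85_37 Rb.

Rb-85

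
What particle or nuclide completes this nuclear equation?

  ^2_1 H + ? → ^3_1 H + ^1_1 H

Conserve mass number: 2 + A = 3 + 1, so A = 2.
Conserve atomic number: 1 + Z = 1 + 1, so Z = 1.
A = 2 and Z = 1 is ^2_1 H — a deuteron.

deuteron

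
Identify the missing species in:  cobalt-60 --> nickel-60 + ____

beta-minus particle

Conserve mass number: 60 = 60 + A, so A = 0.
Conserve atomic number: 27 = 28 + Z, so Z = -1.
A = 0 and Z = -1 is e⁻ — a beta-minus particle.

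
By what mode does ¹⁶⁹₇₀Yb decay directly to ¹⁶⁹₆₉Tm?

ΔA = 169 − 169 = 0; ΔZ = 69 − 70 = -1.
A is unchanged and Z drops by 1 — a proton has become a neutron (β⁺ emission or electron capture).

beta-plus decay or electron capture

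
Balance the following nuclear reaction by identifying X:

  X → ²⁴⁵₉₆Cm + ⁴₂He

Conserve mass number: A = 245 + 4, so A = 249.
Conserve atomic number: Z = 96 + 2, so Z = 98.
Z = 98 is californium, so the species is ²⁴⁹₉₈Cf.

Cf-249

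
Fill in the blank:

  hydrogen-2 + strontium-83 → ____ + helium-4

Conserve mass number: 2 + 83 = A + 4, so A = 81.
Conserve atomic number: 1 + 38 = Z + 2, so Z = 37.
Z = 37 is rubidium, so the species is rubidium-81.

Rb-81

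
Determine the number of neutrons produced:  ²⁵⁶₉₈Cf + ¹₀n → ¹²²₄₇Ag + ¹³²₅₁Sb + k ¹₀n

3

Conserve mass number: 257 = 122 + 132 + k, so k = 257 − 254 = 3.
Check atomic number: 98 = 47 + 51 + 0 = 98. ✓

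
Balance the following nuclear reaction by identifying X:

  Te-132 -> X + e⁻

I-132

Conserve mass number: 132 = A + 0, so A = 132.
Conserve atomic number: 52 = Z − 1, so Z = 53.
Z = 53 is iodine, so the species is I-132.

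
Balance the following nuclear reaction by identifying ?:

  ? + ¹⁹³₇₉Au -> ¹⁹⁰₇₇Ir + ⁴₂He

neutron

Conserve mass number: A + 193 = 190 + 4, so A = 1.
Conserve atomic number: Z + 79 = 77 + 2, so Z = 0.
A = 1 and Z = 0 is ¹₀n — a neutron.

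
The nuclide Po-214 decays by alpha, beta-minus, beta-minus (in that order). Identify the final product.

Po-210

Start: (A, Z) = (214, 84).
After α: (210, 82).
After β⁻: (210, 83).
After β⁻: (210, 84).
Z = 84 is polonium.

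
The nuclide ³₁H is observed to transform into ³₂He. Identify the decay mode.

beta-minus decay

ΔA = 3 − 3 = 0; ΔZ = 2 − 1 = +1.
A is unchanged and Z rises by 1 — a neutron has become a proton (β⁻ decay).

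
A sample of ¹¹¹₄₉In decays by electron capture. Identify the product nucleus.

Electron capture: mass number changes by +0, atomic number by -1.
A: 111 = 111; Z: 49 − 1 = 48.
Z = 48 is cadmium, so the daughter is ¹¹¹₄₈Cd.

Cd-111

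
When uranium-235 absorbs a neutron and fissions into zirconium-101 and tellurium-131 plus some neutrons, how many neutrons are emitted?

4

Conserve mass number: 236 = 101 + 131 + k, so k = 236 − 232 = 4.
Check atomic number: 92 = 40 + 52 + 0 = 92. ✓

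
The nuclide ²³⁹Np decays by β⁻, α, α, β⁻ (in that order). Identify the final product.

Start: (A, Z) = (239, 93).
After β⁻: (239, 94).
After α: (235, 92).
After α: (231, 90).
After β⁻: (231, 91).
Z = 91 is protactinium.

Pa-231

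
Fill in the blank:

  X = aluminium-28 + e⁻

Mg-28

Conserve mass number: A = 28 + 0, so A = 28.
Conserve atomic number: Z = 13 − 1, so Z = 12.
Z = 12 is magnesium, so the species is magnesium-28.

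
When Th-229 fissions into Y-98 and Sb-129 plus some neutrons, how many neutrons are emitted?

2

Conserve mass number: 229 = 98 + 129 + k, so k = 229 − 227 = 2.
Check atomic number: 90 = 39 + 51 + 0 = 90. ✓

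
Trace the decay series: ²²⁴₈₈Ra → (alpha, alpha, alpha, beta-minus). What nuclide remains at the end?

Start: (A, Z) = (224, 88).
After α: (220, 86).
After α: (216, 84).
After α: (212, 82).
After β⁻: (212, 83).
Z = 83 is bismuth.

Bi-212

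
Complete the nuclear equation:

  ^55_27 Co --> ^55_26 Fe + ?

positron

Conserve mass number: 55 = 55 + A, so A = 0.
Conserve atomic number: 27 = 26 + Z, so Z = 1.
A = 0 and Z = 1 is ^0_1 e — a positron.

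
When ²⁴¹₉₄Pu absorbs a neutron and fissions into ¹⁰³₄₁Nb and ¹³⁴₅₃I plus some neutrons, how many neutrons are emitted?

Conserve mass number: 242 = 103 + 134 + k, so k = 242 − 237 = 5.
Check atomic number: 94 = 41 + 53 + 0 = 94. ✓

5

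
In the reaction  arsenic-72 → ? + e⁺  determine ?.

Ge-72

Conserve mass number: 72 = A + 0, so A = 72.
Conserve atomic number: 33 = Z + 1, so Z = 32.
Z = 32 is germanium, so the species is germanium-72.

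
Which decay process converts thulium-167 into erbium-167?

beta-plus decay or electron capture

ΔA = 167 − 167 = 0; ΔZ = 68 − 69 = -1.
A is unchanged and Z drops by 1 — a proton has become a neutron (β⁺ emission or electron capture).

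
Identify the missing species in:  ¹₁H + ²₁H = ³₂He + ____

gamma ray

Conserve mass number: 1 + 2 = 3 + A, so A = 0.
Conserve atomic number: 1 + 1 = 2 + Z, so Z = 0.
A = 0 and Z = 0 is ⁰₀γ — a gamma ray.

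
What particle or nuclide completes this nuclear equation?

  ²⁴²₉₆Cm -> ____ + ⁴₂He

Conserve mass number: 242 = A + 4, so A = 238.
Conserve atomic number: 96 = Z + 2, so Z = 94.
Z = 94 is plutonium, so the species is ²³⁸₉₄Pu.

Pu-238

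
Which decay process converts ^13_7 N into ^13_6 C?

ΔA = 13 − 13 = 0; ΔZ = 6 − 7 = -1.
A is unchanged and Z drops by 1 — a proton has become a neutron (β⁺ emission or electron capture).

beta-plus decay or electron capture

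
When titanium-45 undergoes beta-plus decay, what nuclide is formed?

Sc-45

Beta-plus decay: mass number changes by +0, atomic number by -1.
A: 45 = 45; Z: 22 − 1 = 21.
Z = 21 is scandium, so the daughter is scandium-45.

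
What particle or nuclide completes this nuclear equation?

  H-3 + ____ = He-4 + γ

Conserve mass number: 3 + A = 4 + 0, so A = 1.
Conserve atomic number: 1 + Z = 2 + 0, so Z = 1.
A = 1 and Z = 1 is H-1 — a proton.

proton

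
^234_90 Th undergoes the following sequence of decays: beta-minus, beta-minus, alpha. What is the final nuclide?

Th-230

Start: (A, Z) = (234, 90).
After β⁻: (234, 91).
After β⁻: (234, 92).
After α: (230, 90).
Z = 90 is thorium.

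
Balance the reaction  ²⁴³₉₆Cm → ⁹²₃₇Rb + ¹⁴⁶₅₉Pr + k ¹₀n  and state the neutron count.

Conserve mass number: 243 = 92 + 146 + k, so k = 243 − 238 = 5.
Check atomic number: 96 = 37 + 59 + 0 = 96. ✓

5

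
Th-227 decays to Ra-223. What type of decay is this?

ΔA = 223 − 227 = -4; ΔZ = 88 − 90 = -2.
A drops by 4 and Z drops by 2 — the signature of alpha emission.

alpha decay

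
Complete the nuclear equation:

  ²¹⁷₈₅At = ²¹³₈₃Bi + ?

alpha particle

Conserve mass number: 217 = 213 + A, so A = 4.
Conserve atomic number: 85 = 83 + Z, so Z = 2.
A = 4 and Z = 2 is ⁴₂He — an alpha particle.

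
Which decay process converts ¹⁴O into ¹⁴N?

ΔA = 14 − 14 = 0; ΔZ = 7 − 8 = -1.
A is unchanged and Z drops by 1 — a proton has become a neutron (β⁺ emission or electron capture).

beta-plus decay or electron capture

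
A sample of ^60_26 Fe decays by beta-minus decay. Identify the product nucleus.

Beta-minus decay: mass number changes by +0, atomic number by +1.
A: 60 = 60; Z: 26 + 1 = 27.
Z = 27 is cobalt, so the daughter is ^60_27 Co.

Co-60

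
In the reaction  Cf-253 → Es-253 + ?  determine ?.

beta-minus particle

Conserve mass number: 253 = 253 + A, so A = 0.
Conserve atomic number: 98 = 99 + Z, so Z = -1.
A = 0 and Z = -1 is e⁻ — a beta-minus particle.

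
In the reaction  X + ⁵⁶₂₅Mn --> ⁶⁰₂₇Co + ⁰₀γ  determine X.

alpha particle

Conserve mass number: A + 56 = 60 + 0, so A = 4.
Conserve atomic number: Z + 25 = 27 + 0, so Z = 2.
A = 4 and Z = 2 is ⁴₂He — an alpha particle.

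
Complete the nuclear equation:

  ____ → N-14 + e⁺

O-14

Conserve mass number: A = 14 + 0, so A = 14.
Conserve atomic number: Z = 7 + 1, so Z = 8.
Z = 8 is oxygen, so the species is O-14.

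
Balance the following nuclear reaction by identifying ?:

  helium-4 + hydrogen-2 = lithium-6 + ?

gamma ray

Conserve mass number: 4 + 2 = 6 + A, so A = 0.
Conserve atomic number: 2 + 1 = 3 + Z, so Z = 0.
A = 0 and Z = 0 is γ — a gamma ray.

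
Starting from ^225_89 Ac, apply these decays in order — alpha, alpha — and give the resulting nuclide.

At-217

Start: (A, Z) = (225, 89).
After α: (221, 87).
After α: (217, 85).
Z = 85 is astatine.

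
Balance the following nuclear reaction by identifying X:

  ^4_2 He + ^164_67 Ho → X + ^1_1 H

Conserve mass number: 4 + 164 = A + 1, so A = 167.
Conserve atomic number: 2 + 67 = Z + 1, so Z = 68.
Z = 68 is erbium, so the species is ^167_68 Er.

Er-167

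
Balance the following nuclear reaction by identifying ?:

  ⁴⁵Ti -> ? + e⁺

Conserve mass number: 45 = A + 0, so A = 45.
Conserve atomic number: 22 = Z + 1, so Z = 21.
Z = 21 is scandium, so the species is ⁴⁵Sc.

Sc-45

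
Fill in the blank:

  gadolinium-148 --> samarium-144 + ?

Conserve mass number: 148 = 144 + A, so A = 4.
Conserve atomic number: 64 = 62 + Z, so Z = 2.
A = 4 and Z = 2 is helium-4 — an alpha particle.

alpha particle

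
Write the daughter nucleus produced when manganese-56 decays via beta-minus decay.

Fe-56

Beta-minus decay: mass number changes by +0, atomic number by +1.
A: 56 = 56; Z: 25 + 1 = 26.
Z = 26 is iron, so the daughter is iron-56.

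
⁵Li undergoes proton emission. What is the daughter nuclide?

Proton emission: mass number changes by -1, atomic number by -1.
A: 5 − 1 = 4; Z: 3 − 1 = 2.
Z = 2 is helium, so the daughter is ⁴He.

He-4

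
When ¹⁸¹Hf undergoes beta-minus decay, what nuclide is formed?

Ta-181

Beta-minus decay: mass number changes by +0, atomic number by +1.
A: 181 = 181; Z: 72 + 1 = 73.
Z = 73 is tantalum, so the daughter is ¹⁸¹Ta.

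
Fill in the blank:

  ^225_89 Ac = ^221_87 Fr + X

Conserve mass number: 225 = 221 + A, so A = 4.
Conserve atomic number: 89 = 87 + Z, so Z = 2.
A = 4 and Z = 2 is ^4_2 He — an alpha particle.

alpha particle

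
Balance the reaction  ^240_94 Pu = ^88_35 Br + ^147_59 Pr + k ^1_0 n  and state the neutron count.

5

Conserve mass number: 240 = 88 + 147 + k, so k = 240 − 235 = 5.
Check atomic number: 94 = 35 + 59 + 0 = 94. ✓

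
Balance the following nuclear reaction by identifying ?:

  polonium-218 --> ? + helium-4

Pb-214

Conserve mass number: 218 = A + 4, so A = 214.
Conserve atomic number: 84 = Z + 2, so Z = 82.
Z = 82 is lead, so the species is lead-214.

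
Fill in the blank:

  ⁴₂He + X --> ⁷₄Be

He-3

Conserve mass number: 4 + A = 7, so A = 3.
Conserve atomic number: 2 + Z = 4, so Z = 2.
Z = 2 is helium, so the species is ³₂He.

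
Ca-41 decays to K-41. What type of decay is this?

ΔA = 41 − 41 = 0; ΔZ = 19 − 20 = -1.
A is unchanged and Z drops by 1 — a proton has become a neutron (β⁺ emission or electron capture).

beta-plus decay or electron capture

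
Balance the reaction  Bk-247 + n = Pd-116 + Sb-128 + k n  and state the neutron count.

4

Conserve mass number: 248 = 116 + 128 + k, so k = 248 − 244 = 4.
Check atomic number: 97 = 46 + 51 + 0 = 97. ✓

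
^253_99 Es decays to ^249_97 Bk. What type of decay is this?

alpha decay

ΔA = 249 − 253 = -4; ΔZ = 97 − 99 = -2.
A drops by 4 and Z drops by 2 — the signature of alpha emission.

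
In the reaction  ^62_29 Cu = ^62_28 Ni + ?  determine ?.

positron

Conserve mass number: 62 = 62 + A, so A = 0.
Conserve atomic number: 29 = 28 + Z, so Z = 1.
A = 0 and Z = 1 is ^0_1 e — a positron.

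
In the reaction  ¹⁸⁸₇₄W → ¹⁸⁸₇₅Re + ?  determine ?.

beta-minus particle

Conserve mass number: 188 = 188 + A, so A = 0.
Conserve atomic number: 74 = 75 + Z, so Z = -1.
A = 0 and Z = -1 is ⁰₋₁e — a beta-minus particle.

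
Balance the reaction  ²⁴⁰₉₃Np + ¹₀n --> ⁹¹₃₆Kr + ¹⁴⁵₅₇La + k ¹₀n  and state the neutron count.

Conserve mass number: 241 = 91 + 145 + k, so k = 241 − 236 = 5.
Check atomic number: 93 = 36 + 57 + 0 = 93. ✓

5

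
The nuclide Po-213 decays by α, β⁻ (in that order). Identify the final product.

Start: (A, Z) = (213, 84).
After α: (209, 82).
After β⁻: (209, 83).
Z = 83 is bismuth.

Bi-209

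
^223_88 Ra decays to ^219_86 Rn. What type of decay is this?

alpha decay

ΔA = 219 − 223 = -4; ΔZ = 86 − 88 = -2.
A drops by 4 and Z drops by 2 — the signature of alpha emission.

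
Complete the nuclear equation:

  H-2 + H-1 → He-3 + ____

Conserve mass number: 2 + 1 = 3 + A, so A = 0.
Conserve atomic number: 1 + 1 = 2 + Z, so Z = 0.
A = 0 and Z = 0 is γ — a gamma ray.

gamma ray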